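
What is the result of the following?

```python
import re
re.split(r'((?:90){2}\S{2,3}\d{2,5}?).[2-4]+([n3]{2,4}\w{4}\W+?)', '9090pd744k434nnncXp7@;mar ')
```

Lazy quantifiers expand one character at a time until the remainder of the pattern can match.
With a capturing group present, the delimiter's captured portion is kept in the result list.

['', '9090pd744', 'nnncXp7@', ';mar ']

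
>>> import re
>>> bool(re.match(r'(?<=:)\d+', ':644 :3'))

False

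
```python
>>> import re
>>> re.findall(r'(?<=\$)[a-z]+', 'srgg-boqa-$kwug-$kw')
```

['kwug', 'kw']

The `(?=…)`/`(?<=…)` assertion just peeks at neighbouring text; it doesn't advance the match position.
With no groups in the pattern, `findall` gives back each whole match — 2 here.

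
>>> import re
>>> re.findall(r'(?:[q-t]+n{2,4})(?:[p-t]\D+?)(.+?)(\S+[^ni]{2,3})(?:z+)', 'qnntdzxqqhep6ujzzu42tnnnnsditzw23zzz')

[('z', 'xqqhep6ujzzu42tnnnnsditzw23zz')]

Pattern: one or more of a character in [q-t], then 2 to 4 of the literal 'n' (non-capturing group); then a character in [p-t], then one or more of a non-digit (lazy) (non-capturing group); then one or more of any character (lazy) (captured); then one or more of a non-whitespace character, then 2 to 3 of any character except [ni] (captured); then one or more of a literal 'z' (non-capturing group).
Scanning left to right: at [0:36] match 'qnntdzxqqhep6ujzzu42tnnnnsditzw23zzz', groups = ('z', 'xqqhep6ujzzu42tnnnnsditzw23zz').
Multiple groups make `findall` return tuples — one 2-tuple for the one match.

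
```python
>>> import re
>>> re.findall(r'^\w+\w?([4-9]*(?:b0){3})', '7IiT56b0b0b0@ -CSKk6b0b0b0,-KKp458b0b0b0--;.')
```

This matches anchored at the start of the string; then one or more of a word character, then optionally a word character; then zero or more of a character in [4-9], then the literal 'b0' repeated 3 times (captured).
Walking the string: at [0:12] match '7IiT56b0b0b0', group 1 = 'b0b0b0'.
With a single group, `findall` returns only what that group captured — 1 item.

['b0b0b0']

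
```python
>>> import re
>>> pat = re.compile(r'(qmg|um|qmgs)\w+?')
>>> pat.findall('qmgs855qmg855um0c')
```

['qmg', 'qmg', 'um']

Alternation isn't longest-match — the leftmost alternative that fits at this position is chosen.
Scanning left to right: at [0:4] match 'qmgs', group 1 = 'qmg'; at [7:11] match 'qmg8', group 1 = 'qmg'; at [13:16] match 'um0', group 1 = 'um'.
`findall` collects group 1 from each match (3 total).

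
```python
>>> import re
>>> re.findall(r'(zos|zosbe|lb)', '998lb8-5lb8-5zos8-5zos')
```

['lb', 'lb', 'zos', 'zos']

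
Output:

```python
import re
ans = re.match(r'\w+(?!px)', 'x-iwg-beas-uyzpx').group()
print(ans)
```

x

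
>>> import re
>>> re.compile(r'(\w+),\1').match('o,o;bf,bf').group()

'o,o'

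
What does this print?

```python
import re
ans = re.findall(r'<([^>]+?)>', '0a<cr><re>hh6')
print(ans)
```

One capturing group, so `findall` returns just the captured substring from each match — 2 in all.

['cr', 're']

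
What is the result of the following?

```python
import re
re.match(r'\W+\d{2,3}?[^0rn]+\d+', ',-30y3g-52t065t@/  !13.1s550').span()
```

`re.match` won't scan ahead — the pattern has to work from the very first character.
The match spans [0:14] → ',-30y3g-52t065'.

(0, 14)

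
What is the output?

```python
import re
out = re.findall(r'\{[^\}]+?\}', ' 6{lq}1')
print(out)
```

['{lq}']

Matches: at [2:6] → '{lq}'.
With no groups in the pattern, `findall` gives back each whole match — 1 here.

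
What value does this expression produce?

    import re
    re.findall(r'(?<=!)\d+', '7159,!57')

['57']

Because the assertion is zero-width, the text it checks is not consumed and won't appear in the result.
No capturing groups, so `findall` returns the 1 full match string.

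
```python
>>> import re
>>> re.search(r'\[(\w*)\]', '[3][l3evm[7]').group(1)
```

'3'

Unlike `match`, `search` isn't anchored — it looks for the pattern anywhere in the string.
The match spans [0:3] → '[3]'.
Captured: group 1 = '3'.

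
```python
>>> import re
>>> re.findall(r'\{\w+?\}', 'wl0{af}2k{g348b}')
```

['{af}', '{g348b}']

Walking the string: at [3:7] → '{af}'; at [9:16] → '{g348b}'.
Since nothing is captured, `findall` lists the 2 matched substrings directly.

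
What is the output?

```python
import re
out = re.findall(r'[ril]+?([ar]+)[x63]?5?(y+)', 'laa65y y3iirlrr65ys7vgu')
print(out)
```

Pattern: one or more of one of [ril] (lazy); then one or more of one of [ar] (captured); then optionally one of [x63], then optionally a literal '5'; then one or more of a literal 'y' (captured).
Because the quantifier is non-greedy, it stops expanding at the earliest point where the rest of the pattern can succeed.
Scanning left to right: at [0:6] match 'laa65y', groups = ('aa', 'y'); at [9:18] match 'iirlrr65y', groups = ('rr', 'y').
Multiple groups make `findall` return tuples — one 2-tuple for each match.

[('aa', 'y'), ('rr', 'y')]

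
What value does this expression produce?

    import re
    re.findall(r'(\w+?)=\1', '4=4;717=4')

['4']

A backreference is literal: `\1` must see the identical characters the first group matched.
Walking the string: at [0:3] match '4=4', group 1 = '4'.
`findall` collects group 1 from the one match (1 total).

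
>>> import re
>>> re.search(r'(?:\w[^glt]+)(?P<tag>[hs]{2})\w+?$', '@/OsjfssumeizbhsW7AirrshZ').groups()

The match spans [2:25] → 'OsjfssumeizbhsW7AirrshZ'.
Captured: group 1 = 'sh'.

('sh',)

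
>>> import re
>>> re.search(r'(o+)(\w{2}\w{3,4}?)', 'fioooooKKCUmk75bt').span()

(2, 12)

A `+?`/`*?`/`{m,n}?` starts at its minimum and grows only as far as needed for what follows to match.
The match spans [2:12] → 'oooooKKCUm'.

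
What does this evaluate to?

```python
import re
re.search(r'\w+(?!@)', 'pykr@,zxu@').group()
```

'pyk'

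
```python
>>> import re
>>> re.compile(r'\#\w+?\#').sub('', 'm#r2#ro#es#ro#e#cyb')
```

`sub` substitutes '' at each match site.

'mrorocyb'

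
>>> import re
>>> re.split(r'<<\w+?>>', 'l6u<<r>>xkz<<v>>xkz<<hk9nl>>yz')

['l6u', 'xkz', 'xkz', 'yz']

Matches to split on: at [3:8] → '<<r>>'; at [11:16] → '<<v>>'; at [19:28] → '<<hk9nl>>'.
Splitting on the pattern gives 4 pieces.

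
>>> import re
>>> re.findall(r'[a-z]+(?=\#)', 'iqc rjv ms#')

The positive lookaround only admits positions where the adjacent text matches; those characters stay outside the span.
Scanning left to right: at [8:10] → 'ms'.
No capturing groups, so `findall` returns the 1 full match string.

['ms']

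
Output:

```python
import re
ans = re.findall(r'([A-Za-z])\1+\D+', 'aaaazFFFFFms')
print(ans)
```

`\1` has to match the exact text group 1 already captured.
With a single group, `findall` returns only what that group captured — 1 item.

['a']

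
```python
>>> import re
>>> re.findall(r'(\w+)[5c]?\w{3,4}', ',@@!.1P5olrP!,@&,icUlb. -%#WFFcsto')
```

Pattern: one or more of a word character (captured); then optionally one of [5c], then 3 to 4 of a word character.
One capturing group, so `findall` returns just the captured substring from each match — 3 in all.

['1P5o', 'ic', 'WFFc']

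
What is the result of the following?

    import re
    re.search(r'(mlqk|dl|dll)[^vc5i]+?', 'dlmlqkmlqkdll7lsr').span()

Unlike `match`, `search` isn't anchored — it looks for the pattern anywhere in the string.
The match spans [0:3] → 'dlm'.
Captured: group 1 = 'dl'.

(0, 3)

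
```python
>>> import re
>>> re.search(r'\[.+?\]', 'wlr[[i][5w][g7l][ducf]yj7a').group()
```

'[[i]'

With the lazy modifier that quantifier settles for the fewest repetitions that let the rest of the pattern succeed (the atoms after it are unaffected and can still be greedy).
The match spans [3:7] → '[[i]'.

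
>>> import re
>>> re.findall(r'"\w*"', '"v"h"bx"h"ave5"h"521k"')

No capturing groups, so `findall` returns the 4 full match strings.

['"v"', '"bx"', '"ave5"', '"521k"']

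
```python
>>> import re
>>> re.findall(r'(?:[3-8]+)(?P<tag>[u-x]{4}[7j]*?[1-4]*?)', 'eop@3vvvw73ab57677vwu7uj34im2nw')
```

['vvvw']

Lazy quantifiers expand one character at a time until the remainder of the pattern can match.
One capturing group, so `findall` returns just the captured substring from the one match — 1 in all.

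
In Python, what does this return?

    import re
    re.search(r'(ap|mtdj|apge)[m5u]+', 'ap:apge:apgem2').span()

(8, 13)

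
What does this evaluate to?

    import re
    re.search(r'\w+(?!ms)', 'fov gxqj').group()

Because the assertion is negative and zero-width, positions next to the forbidden text are skipped.
`re.search` scans for the first position where the pattern succeeds.
The match spans [0:3] → 'fov'.

'fov'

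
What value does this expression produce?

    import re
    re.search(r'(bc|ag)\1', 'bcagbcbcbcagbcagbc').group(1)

'bc'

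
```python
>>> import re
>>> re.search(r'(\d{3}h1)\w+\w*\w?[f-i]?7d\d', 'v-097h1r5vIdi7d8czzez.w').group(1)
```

'097h1'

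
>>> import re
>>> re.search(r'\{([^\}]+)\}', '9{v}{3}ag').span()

`re.search` tries every starting position until one works.
The match spans [1:4] → '{v}'.
Captured: group 1 = 'v'.

(1, 4)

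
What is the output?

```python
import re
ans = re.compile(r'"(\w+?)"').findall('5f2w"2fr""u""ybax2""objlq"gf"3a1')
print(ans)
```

Because there's exactly one group, `findall` drops the full match and keeps group 1 from each hit.

['2fr', 'u', 'ybax2', 'objlq']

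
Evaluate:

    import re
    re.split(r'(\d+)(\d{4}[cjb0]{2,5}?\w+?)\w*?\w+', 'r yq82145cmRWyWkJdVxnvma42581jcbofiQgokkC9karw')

['r yq82145cmRWyWkJdVxnvma', '4', '2581jcb', '']

This matches one or more of a digit (captured); then exactly 4 of a digit, then 2 to 5 of one of [cjb0] (lazy), then one or more of a word character (lazy) (captured); then zero or more of a word character (lazy), then one or more of a word character.
Matches to split on: at [24:46] → '42581jcbofiQgokkC9karw'.
`re.split` interleaves the captured-group text with the surrounding fragments.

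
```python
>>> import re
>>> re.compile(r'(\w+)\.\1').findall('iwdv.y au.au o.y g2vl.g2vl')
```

['au', 'g2vl']

A backreference is literal: `\1` must see the identical characters the first group matched.
Matches: at [7:12] match 'au.au', group 1 = 'au'; at [17:26] match 'g2vl.g2vl', group 1 = 'g2vl'.
`findall` collects group 1 from each match (2 total).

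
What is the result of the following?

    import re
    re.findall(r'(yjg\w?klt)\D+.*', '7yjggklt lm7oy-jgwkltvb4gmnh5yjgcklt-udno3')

The pattern matches the literal 'yjg', then optionally a word character, then the literal 'klt' (captured); then one or more of a non-digit, then zero or more of any character.
With a single group, `findall` returns only what that group captured — 1 item.

['yjggklt']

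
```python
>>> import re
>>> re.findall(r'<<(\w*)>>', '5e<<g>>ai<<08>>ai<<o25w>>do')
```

With a single group, `findall` returns only what that group captured — 3 items.

['g', '08', 'o25w']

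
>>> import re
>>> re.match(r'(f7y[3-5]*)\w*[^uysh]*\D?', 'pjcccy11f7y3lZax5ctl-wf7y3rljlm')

None

The pattern matches the literal 'f7y', then zero or more of a character in [3-5] (captured); then zero or more of a word character, then zero or more of any character except [uysh], then optionally a non-digit.
`match` is anchored at position 0; if the pattern doesn't fit there, it returns None.
Here the string doesn't start with a match, so the call returns None.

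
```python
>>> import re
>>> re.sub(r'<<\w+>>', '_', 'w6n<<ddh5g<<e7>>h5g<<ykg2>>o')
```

'w6n<<ddh5g_h5g_o'

Matches: at [10:16] → '<<e7>>'; at [19:27] → '<<ykg2>>'.
Each match is replaced by '_'.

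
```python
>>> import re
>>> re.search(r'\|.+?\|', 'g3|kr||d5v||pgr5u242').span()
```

`re.search` scans for the first position where the pattern succeeds.
The match spans [2:6] → '|kr|'.

(2, 6)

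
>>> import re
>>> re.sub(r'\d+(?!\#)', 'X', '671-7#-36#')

'X-7#-X6#'

A negative assertion filters positions out without eating any characters.
Matches: at [0:3] → '671'; at [7:8] → '3'.
`sub` substitutes 'X' at each match site.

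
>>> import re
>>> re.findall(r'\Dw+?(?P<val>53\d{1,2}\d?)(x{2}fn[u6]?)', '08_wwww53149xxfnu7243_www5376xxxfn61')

[('53149', 'xxfnu')]

Pattern: a non-digit, then one or more of the literal 'w' (lazy); then the literal '53', then 1 to 2 of a digit, then optionally a digit (captured as 'val'); then exactly 2 of the literal 'x', then the literal 'fn', then optionally one of [u6] (captured).
Scanning left to right: at [2:17] match '_wwww53149xxfnu', groups = ('53149', 'xxfnu').
With 2 capturing groups, `findall` returns a 2-tuple per match.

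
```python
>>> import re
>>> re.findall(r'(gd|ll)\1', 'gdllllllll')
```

`\1` has to match the exact text group 1 already captured.
Matches: at [2:6] match 'llll', group 1 = 'll'; at [6:10] match 'llll', group 1 = 'll'.
With a single group, `findall` returns only what that group captured — 2 items.

['ll', 'll']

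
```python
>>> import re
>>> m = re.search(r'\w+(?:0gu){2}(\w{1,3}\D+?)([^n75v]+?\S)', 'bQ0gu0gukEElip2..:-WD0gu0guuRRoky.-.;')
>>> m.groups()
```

('kEEl', 'ip')

Pattern: one or more of a word character, then the literal '0gu' repeated 2 times; then 1 to 3 of a word character, then one or more of a non-digit (lazy) (captured); then one or more of any character except [n75v] (lazy), then a non-whitespace character (captured).
A `+?`/`*?`/`{m,n}?` starts at its minimum and grows only as far as needed for what follows to match.
`re.search` scans for the first position where the pattern succeeds.
The match spans [0:14] → 'bQ0gu0gukEElip'.
Captured: group 1 = 'kEEl', group 2 = 'ip'.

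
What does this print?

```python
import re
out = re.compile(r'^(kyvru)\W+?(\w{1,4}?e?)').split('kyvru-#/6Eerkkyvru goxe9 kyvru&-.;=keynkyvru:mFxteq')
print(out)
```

The `?` after the quantifier makes it lazy — it takes as little as possible before letting the rest of the pattern try.
`re.split` interleaves the captured-group text with the surrounding fragments.

['', 'kyvru', '6', 'Eerkkyvru goxe9 kyvru&-.;=keynkyvru:mFxteq']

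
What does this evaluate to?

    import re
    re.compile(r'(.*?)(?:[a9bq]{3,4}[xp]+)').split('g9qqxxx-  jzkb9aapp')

A `+?`/`*?`/`{m,n}?` starts at its minimum and grows only as far as needed for what follows to match.
The group in the pattern means `split` returns the separators' captures alongside the pieces.

['', 'g', '', '-  jzk', '']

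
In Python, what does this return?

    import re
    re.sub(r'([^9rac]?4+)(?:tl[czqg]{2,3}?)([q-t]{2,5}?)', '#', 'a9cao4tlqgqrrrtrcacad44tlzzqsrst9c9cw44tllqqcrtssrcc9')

The pattern matches optionally any character except [9rac], then one or more of a literal '4' (captured); then the literal 'tl', then 2 to 3 of one of [czqg] (lazy) (non-capturing group); then 2 to 5 of a character in [q-t] (lazy) (captured).
Each match is replaced by '#'.

'a9ca#rrtrcaca#rst9c9cw44tllqqcrtssrcc9'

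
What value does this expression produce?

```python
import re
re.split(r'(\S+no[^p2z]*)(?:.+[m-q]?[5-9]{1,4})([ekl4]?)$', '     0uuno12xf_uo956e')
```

['     ', '0uuno1', 'e', '']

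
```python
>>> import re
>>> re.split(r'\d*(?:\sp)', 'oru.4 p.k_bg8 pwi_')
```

['oru.', '.k_bg', 'wi_']

The string is cut at each match, leaving 3 pieces.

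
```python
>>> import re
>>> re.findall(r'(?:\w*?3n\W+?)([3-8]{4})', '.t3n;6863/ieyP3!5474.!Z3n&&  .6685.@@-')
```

['6863', '6685']

Pattern: zero or more of a word character (lazy), then the literal '3n', then one or more of a non-word character (lazy) (non-capturing group); then exactly 4 of a character in [3-8] (captured).
One capturing group, so `findall` returns just the captured substring from each match — 2 in all.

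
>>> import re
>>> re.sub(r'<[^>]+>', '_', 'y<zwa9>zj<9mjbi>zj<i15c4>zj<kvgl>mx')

Every occurrence is swapped for '_'.

'y_zj_zj_zj_mx'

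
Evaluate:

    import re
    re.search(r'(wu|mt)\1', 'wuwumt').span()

(0, 4)

A backreference is literal: `\1` must see the identical characters the first group matched.
The match spans [0:4] → 'wuwu'.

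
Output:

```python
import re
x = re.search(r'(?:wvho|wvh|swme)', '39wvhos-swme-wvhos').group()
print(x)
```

wvho

Alternation isn't longest-match — the leftmost alternative that fits at this position is chosen.
`re.search` tries every starting position until one works.
The match spans [2:6] → 'wvho'.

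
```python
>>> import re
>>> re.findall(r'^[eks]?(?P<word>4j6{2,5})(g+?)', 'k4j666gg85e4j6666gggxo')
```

[('4j666', 'g')]

The pattern matches anchored at the start of the string; then optionally one of [eks]; then the literal '4j', then 2 to 5 of a literal '6' (captured as 'word'); then one or more of a literal 'g' (lazy) (captured).
A `+?`/`*?`/`{m,n}?` starts at its minimum and grows only as far as needed for what follows to match.
Scanning left to right: at [0:7] match 'k4j666g', groups = ('4j666', 'g').
With 2 capturing groups, `findall` returns a 2-tuple per match.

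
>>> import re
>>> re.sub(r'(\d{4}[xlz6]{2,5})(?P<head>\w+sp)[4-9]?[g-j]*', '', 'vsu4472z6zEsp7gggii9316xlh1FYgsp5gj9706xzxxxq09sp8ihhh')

'vsu'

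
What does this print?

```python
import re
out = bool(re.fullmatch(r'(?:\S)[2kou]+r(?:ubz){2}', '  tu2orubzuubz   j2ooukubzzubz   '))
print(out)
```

False

Pattern: a non-whitespace character (non-capturing group); then one or more of one of [2kou], then a literal 'r', then the literal 'ubz' repeated 2 times.
`fullmatch` succeeds only if the pattern covers the string from start to end.
Here the string isn't matched end-to-end, so the call returns None, and `bool(None)` is False.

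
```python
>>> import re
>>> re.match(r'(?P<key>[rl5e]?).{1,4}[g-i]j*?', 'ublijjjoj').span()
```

(0, 4)

The pattern matches optionally one of [rl5e] (captured as 'key'); then 1 to 4 of any character, then a character in [g-i], then zero or more of the literal 'j' (lazy).
With the lazy modifier that quantifier settles for the fewest repetitions that let the rest of the pattern succeed (the atoms after it are unaffected and can still be greedy).
With `match`, the pattern is implicitly anchored at the beginning.
The match spans [0:4] → 'ubli'.
Captured: group 1 = ''.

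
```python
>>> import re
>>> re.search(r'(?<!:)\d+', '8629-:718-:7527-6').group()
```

A negative assertion filters positions out without eating any characters.
The match spans [0:4] → '8629'.

'8629'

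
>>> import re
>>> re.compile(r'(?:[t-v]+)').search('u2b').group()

The match spans [0:1] → 'u'.

'u'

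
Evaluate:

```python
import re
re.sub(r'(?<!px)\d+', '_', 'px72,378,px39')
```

'px7_,_,px3_'

`(?!…)`/`(?<!…)` only lets a position through if the neighbouring text does NOT match; no characters are consumed.
Matches: at [3:4] → '2'; at [5:8] → '378'; at [12:13] → '9'.
Every occurrence is swapped for '_'.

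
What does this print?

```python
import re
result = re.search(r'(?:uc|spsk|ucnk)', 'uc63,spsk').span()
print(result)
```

(0, 2)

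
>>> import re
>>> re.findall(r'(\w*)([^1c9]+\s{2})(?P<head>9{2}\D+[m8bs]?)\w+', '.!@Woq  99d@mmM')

[('', '.!@Woq  ', '99d@mm')]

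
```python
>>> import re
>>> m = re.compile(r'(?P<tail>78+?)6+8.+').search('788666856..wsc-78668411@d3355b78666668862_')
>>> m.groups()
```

('788',)

This matches a literal '7', then one or more of the literal '8' (lazy) (captured as 'tail'); then one or more of a literal '6', then the literal '8', then one or more of any character.
`search` walks the string left to right and returns the first match it finds.
The match spans [0:42] → '788666856..wsc-78668411@d3355b78666668862_'.
Captured: group 1 = '788'.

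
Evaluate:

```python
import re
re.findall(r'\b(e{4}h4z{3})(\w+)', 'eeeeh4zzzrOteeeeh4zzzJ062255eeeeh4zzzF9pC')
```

[('eeeeh4zzz', 'rOteeeeh4zzzJ062255eeeeh4zzzF9pC')]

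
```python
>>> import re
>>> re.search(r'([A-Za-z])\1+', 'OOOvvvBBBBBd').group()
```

`\1` has to match the exact text group 1 already captured.
The match spans [0:3] → 'OOO'.

'OOO'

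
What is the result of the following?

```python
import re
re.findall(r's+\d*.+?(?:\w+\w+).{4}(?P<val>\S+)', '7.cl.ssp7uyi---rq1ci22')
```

['q1ci22']

Because the quantifier is non-greedy, it stops expanding at the earliest point where the rest of the pattern can succeed.
One capturing group, so `findall` returns just the captured substring from the one match — 1 in all.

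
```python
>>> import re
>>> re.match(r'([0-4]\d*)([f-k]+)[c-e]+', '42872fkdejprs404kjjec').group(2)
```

The pattern matches a character in [0-4], then zero or more of a digit (captured); then one or more of a character in [f-k] (captured); then one or more of a character in [c-e].
`match` is anchored at position 0; if the pattern doesn't fit there, it returns None.
The match spans [0:9] → '42872fkde'.
Captured: group 1 = '42872', group 2 = 'fk'.

'fk'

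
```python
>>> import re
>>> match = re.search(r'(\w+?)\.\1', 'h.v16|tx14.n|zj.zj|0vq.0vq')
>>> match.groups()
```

('zj',)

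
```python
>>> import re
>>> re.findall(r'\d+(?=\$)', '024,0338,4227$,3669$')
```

['4227', '3669']

The lookaround is zero-width — it requires the adjacent text to match without consuming it, so the asserted text isn't part of the match.
Walking the string: at [9:13] → '4227'; at [15:19] → '3669'.
With no groups in the pattern, `findall` gives back each whole match — 2 here.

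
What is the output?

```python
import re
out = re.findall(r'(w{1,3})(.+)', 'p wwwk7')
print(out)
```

[('www', 'k7')]

The pattern matches 1 to 3 of a literal 'w' (captured); then one or more of any character (captured).
Scanning left to right: at [2:7] match 'wwwk7', groups = ('www', 'k7').
2 groups means the one result is a tuple of 2 captured strings — 1 here.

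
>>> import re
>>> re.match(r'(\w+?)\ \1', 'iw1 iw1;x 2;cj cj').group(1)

The match spans [0:7] → 'iw1 iw1'.
Captured: group 1 = 'iw1'.

'iw1'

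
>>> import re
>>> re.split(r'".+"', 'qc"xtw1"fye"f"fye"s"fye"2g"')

['qc', '']

Matches to split on: at [2:27] → '"xtw1"fye"f"fye"s"fye"2g"'.
Each match becomes a cut point; 2 segments remain.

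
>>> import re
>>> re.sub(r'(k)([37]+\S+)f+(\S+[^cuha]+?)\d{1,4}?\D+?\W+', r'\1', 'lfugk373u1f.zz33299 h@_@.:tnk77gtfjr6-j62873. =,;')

'lfugk_@.:tnk'

Pattern: a literal 'k' (captured); then one or more of one of [37], then one or more of a non-whitespace character (captured); then one or more of a literal 'f'; then one or more of a non-whitespace character, then one or more of any character except [cuha] (lazy) (captured); then 1 to 4 of a digit (lazy), then one or more of a non-digit (lazy), then one or more of a non-word character.
With the lazy modifier that quantifier settles for the fewest repetitions that let the rest of the pattern succeed (the atoms after it are unaffected and can still be greedy).
Matches: at [4:22] → 'k373u1f.zz33299 h@'; at [28:49] → 'k77gtfjr6-j62873. =,;'.
Each match is replaced using the text its own group 1 captured.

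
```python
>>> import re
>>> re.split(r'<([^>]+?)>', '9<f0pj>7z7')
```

['9', 'f0pj', '7z7']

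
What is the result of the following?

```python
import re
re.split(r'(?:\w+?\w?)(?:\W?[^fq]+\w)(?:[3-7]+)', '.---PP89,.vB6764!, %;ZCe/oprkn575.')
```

['.---', '.']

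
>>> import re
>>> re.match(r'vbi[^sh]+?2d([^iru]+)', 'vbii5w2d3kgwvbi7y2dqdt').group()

'vbii5w2d3kgwvb'

The pattern matches the literal 'vbi', then one or more of any character except [sh] (lazy), then the literal '2d'; then one or more of any character except [iru] (captured).
`match` is anchored at position 0; if the pattern doesn't fit there, it returns None.
The match spans [0:14] → 'vbii5w2d3kgwvb'.
Captured: group 1 = '3kgwvb'.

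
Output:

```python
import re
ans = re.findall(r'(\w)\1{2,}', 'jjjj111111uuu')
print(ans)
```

['j', '1', 'u']

The backreference `\1` re-matches whatever the first group consumed, character for character.
Walking the string: at [0:4] match 'jjjj', group 1 = 'j'; at [4:10] match '111111', group 1 = '1'; at [10:13] match 'uuu', group 1 = 'u'.
Because there's exactly one group, `findall` drops the full match and keeps group 1 from each hit.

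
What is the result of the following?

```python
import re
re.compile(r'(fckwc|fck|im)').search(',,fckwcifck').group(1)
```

'fckwc'

`|` is ordered: at each position the engine commits to the first alternative that works.
`re.search` scans for the first position where the pattern succeeds.
The match spans [2:7] → 'fckwc'.
Captured: group 1 = 'fckwc'.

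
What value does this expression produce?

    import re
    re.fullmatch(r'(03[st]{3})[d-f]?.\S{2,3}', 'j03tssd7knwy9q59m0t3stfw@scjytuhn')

`fullmatch` succeeds only if the pattern covers the string from start to end.
Here there's no way to consume every character, so the call returns None.

None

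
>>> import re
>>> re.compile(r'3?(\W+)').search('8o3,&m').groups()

The match spans [2:5] → '3,&'.
Captured: group 1 = ',&'.

(',&',)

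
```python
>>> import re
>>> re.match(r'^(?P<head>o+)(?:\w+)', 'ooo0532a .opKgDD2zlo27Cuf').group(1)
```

Pattern: anchored at the start of the string; then one or more of a literal 'o' (captured as 'head'); then one or more of a word character (non-capturing group).
`match` is anchored at position 0; if the pattern doesn't fit there, it returns None.
The match spans [0:8] → 'ooo0532a'.
Captured: group 1 = 'ooo'.

'ooo'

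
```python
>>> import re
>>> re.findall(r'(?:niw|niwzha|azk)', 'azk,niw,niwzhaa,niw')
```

['azk', 'niw', 'niw', 'niw']

The regex engine tests alternatives in the order written; an earlier branch that matches wins even if a later one would match more.
Matches: at [0:3] → 'azk'; at [4:7] → 'niw'; at [8:11] → 'niw'; at [16:19] → 'niw'.
No capturing groups, so `findall` returns the 4 full match strings.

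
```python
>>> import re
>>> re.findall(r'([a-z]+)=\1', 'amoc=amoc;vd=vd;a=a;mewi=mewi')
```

After group 1 captures some text, `\1` only succeeds where that same text appears again.
Scanning left to right: at [0:9] match 'amoc=amoc', group 1 = 'amoc'; at [10:15] match 'vd=vd', group 1 = 'vd'; at [16:19] match 'a=a', group 1 = 'a'; at [20:29] match 'mewi=mewi', group 1 = 'mewi'.
Because there's exactly one group, `findall` drops the full match and keeps group 1 from each hit.

['amoc', 'vd', 'a', 'mewi']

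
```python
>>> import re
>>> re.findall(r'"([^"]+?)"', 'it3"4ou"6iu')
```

Because there's exactly one group, `findall` drops the full match and keeps group 1 from the one hit.

['4ou']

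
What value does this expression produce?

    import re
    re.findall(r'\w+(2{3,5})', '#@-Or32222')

['222']

Pattern: one or more of a word character; then 3 to 5 of a literal '2' (captured).
Matches: at [3:10] match 'Or32222', group 1 = '222'.
`findall` collects group 1 from the one match (1 total).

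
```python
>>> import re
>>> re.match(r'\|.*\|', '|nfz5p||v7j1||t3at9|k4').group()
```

'|nfz5p||v7j1||t3at9|'

`re.match` won't scan ahead — the pattern has to work from the very first character.
The match spans [0:20] → '|nfz5p||v7j1||t3at9|'.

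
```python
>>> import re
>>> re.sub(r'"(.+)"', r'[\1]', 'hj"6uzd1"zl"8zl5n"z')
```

'hj[6uzd1"zl"8zl5n]z'

Matches: at [2:18] → '"6uzd1"zl"8zl5n"'.
Each match is replaced using the text its own group 1 captured.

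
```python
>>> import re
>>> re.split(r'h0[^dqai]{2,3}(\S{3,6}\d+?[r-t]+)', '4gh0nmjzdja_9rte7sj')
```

['4g', 'zdja_9rt', 'e7sj']

Pattern: the literal 'h0', then 2 to 3 of any character except [dqai]; then 3 to 6 of a non-whitespace character, then one or more of a digit (lazy), then one or more of a character in [r-t] (captured).
Matches to split on: at [2:15] → 'h0nmjzdja_9rt'.
With a capturing group present, the delimiter's captured portion is kept in the result list.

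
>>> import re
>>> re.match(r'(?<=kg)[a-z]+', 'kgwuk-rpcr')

None

Lookahead/lookbehind check context without consuming it, so the matched span excludes the asserted characters.
`re.match` won't scan ahead — the pattern has to work from the very first character.
Here position 0 doesn't satisfy it, so the call returns None.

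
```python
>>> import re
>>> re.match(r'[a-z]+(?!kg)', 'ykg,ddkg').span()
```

(0, 3)

The negative lookaround is zero-width — it rules out positions where the adjacent text would match, without consuming anything.
`match` is anchored at position 0; if the pattern doesn't fit there, it returns None.
The match spans [0:3] → 'ykg'.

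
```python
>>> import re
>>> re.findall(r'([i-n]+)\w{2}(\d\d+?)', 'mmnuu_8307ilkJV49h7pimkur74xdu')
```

[('ilk', '49'), ('imk', '74')]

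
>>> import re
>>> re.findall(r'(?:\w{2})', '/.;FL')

['FL']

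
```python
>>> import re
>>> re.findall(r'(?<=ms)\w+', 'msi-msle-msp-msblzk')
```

['i', 'le', 'p', 'blzk']

The `(?=…)`/`(?<=…)` assertion just peeks at neighbouring text; it doesn't advance the match position.
Walking the string: at [2:3] → 'i'; at [6:8] → 'le'; at [11:12] → 'p'; at [15:19] → 'blzk'.
Since nothing is captured, `findall` lists the 4 matched substrings directly.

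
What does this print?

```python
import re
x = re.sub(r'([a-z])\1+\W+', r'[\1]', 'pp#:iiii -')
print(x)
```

A backreference is literal: `\1` must see the identical characters the first group matched.
Matches: at [0:4] → 'pp#:'; at [4:10] → 'iiii -'.
The replacement refers to a captured group, so each match is rewritten using its own captured text.

[p][i]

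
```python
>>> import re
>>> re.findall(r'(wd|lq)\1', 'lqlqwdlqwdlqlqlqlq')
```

['lq', 'lq', 'lq']

After group 1 captures some text, `\1` only succeeds where that same text appears again.
Because there's exactly one group, `findall` drops the full match and keeps group 1 from each hit.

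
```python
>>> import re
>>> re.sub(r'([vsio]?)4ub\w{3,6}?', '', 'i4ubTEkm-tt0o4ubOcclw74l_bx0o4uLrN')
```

'm-tt0lw74l_bx0o4uLrN'

Because the quantifier is non-greedy, it stops expanding at the earliest point where the rest of the pattern can succeed.
Every occurrence is swapped for ''.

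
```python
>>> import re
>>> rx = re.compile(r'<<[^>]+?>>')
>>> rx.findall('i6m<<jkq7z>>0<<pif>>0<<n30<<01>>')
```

['<<jkq7z>>', '<<pif>>', '<<n30<<01>>']

Scanning left to right: at [3:12] → '<<jkq7z>>'; at [13:20] → '<<pif>>'; at [21:32] → '<<n30<<01>>'.
No capturing groups, so `findall` returns the 3 full match strings.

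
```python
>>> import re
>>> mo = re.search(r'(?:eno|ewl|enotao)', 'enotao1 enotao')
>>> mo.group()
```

Alternation tries branches left to right and keeps the first one that lets the overall match succeed at that position.
The match spans [0:3] → 'eno'.

'eno'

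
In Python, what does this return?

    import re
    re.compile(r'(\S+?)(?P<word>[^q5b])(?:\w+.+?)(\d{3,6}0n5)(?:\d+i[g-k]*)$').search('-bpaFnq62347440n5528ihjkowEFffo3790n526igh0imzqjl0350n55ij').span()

(0, 58)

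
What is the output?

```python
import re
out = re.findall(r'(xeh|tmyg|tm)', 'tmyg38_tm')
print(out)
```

['tmyg', 'tm']

Alternation isn't longest-match — the leftmost alternative that fits at this position is chosen.
Matches: at [0:4] match 'tmyg', group 1 = 'tmyg'; at [7:9] match 'tm', group 1 = 'tm'.
Because there's exactly one group, `findall` drops the full match and keeps group 1 from each hit.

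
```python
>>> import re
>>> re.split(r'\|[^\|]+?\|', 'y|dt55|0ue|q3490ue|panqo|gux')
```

Matches to split on: at [1:7] → '|dt55|'; at [10:19] → '|q3490ue|'.
`split` removes every match and returns the 3 fragments in between.

['y', '0ue', 'panqo|gux']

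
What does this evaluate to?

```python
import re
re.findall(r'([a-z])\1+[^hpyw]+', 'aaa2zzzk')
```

`\1` has to match the exact text group 1 already captured.
Scanning left to right: at [0:8] match 'aaa2zzzk', group 1 = 'a'.
Because there's exactly one group, `findall` drops the full match and keeps group 1 from the one hit.

['a']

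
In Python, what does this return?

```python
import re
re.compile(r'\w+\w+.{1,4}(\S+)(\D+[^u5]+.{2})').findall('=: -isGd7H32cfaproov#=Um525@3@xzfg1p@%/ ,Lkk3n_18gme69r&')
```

With 2 capturing groups, `findall` returns a 2-tuple per match.

[('525@3@xzfg1p@%/', ' ,Lkk3n_18gme69r&')]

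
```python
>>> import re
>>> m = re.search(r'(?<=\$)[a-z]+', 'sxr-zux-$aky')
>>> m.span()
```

Lookahead/lookbehind check context without consuming it, so the matched span excludes the asserted characters.
The match spans [9:12] → 'aky'.

(9, 12)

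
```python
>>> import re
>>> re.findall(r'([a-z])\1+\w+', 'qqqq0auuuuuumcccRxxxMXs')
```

A backreference is literal: `\1` must see the identical characters the first group matched.
Walking the string: at [0:23] match 'qqqq0auuuuuumcccRxxxMXs', group 1 = 'q'.
`findall` collects group 1 from the one match (1 total).

['q']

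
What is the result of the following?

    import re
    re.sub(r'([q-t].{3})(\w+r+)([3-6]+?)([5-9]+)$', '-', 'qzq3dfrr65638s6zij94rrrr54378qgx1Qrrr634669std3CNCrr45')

The pattern matches a character in [q-t], then exactly 3 of any character (captured); then one or more of a word character, then one or more of the literal 'r' (captured); then one or more of a character in [3-6] (lazy) (captured); then one or more of a character in [5-9] (captured); then anchored at the end.
Each match is replaced by '-'.

'-'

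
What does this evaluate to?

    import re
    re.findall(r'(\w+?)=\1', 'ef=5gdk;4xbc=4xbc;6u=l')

['4xbc']

A backreference is literal: `\1` must see the identical characters the first group matched.
Matches: at [8:17] match '4xbc=4xbc', group 1 = '4xbc'.
Because there's exactly one group, `findall` drops the full match and keeps group 1 from the one hit.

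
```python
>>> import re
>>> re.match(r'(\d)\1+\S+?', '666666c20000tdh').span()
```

The backreference `\1` re-matches whatever the first group consumed, character for character.
`re.match` only tries the pattern at the start of the string.
The match spans [0:7] → '666666c'.
Captured: group 1 = '6'.

(0, 7)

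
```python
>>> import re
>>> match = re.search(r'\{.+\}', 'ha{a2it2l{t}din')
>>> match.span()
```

(2, 12)

The match spans [2:12] → '{a2it2l{t}'.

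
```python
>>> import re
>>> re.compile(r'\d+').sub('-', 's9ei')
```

's-ei'

This matches one or more of a digit.
Matches: at [1:2] → '9'.
Every occurrence is swapped for '-'.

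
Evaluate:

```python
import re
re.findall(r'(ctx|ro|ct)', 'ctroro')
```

Scanning left to right: at [0:2] match 'ct', group 1 = 'ct'; at [2:4] match 'ro', group 1 = 'ro'; at [4:6] match 'ro', group 1 = 'ro'.
Because there's exactly one group, `findall` drops the full match and keeps group 1 from each hit.

['ct', 'ro', 'ro']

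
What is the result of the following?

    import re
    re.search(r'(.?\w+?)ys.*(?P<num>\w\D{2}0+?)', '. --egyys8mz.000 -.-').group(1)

'-egy'

The pattern matches optionally any character, then one or more of a word character (lazy) (captured); then the literal 'ys', then zero or more of any character; then a word character, then exactly 2 of a non-digit, then one or more of a literal '0' (lazy) (captured as 'num').
A non-greedy quantifier consumes as few characters as it can — just enough that the remainder of the pattern still matches from where it stops; whatever follows it matches normally.
`re.search` tries every starting position until one works.
The match spans [3:14] → '-egyys8mz.0'.
Captured: group 1 = '-egy', group 2 = 'mz.0'.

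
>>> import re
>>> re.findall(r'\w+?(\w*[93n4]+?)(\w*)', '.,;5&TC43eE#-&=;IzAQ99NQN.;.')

[('C43', 'eE'), ('zAQ99', 'NQN')]

This matches one or more of a word character (lazy); then zero or more of a word character, then one or more of one of [93n4] (lazy) (captured); then zero or more of a word character (captured).
Because the quantifier is non-greedy, it stops expanding at the earliest point where the rest of the pattern can succeed.
Scanning left to right: at [5:11] match 'TC43eE', groups = ('C43', 'eE'); at [16:25] match 'IzAQ99NQN', groups = ('zAQ99', 'NQN').
`findall` packs the 2 group values into a tuple for every match.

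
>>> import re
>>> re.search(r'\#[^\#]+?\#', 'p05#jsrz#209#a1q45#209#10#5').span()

`re.search` tries every starting position until one works.
The match spans [3:9] → '#jsrz#'.

(3, 9)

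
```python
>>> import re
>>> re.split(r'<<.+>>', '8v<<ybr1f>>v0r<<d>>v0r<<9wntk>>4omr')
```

Matches to split on: at [2:31] → '<<ybr1f>>v0r<<d>>v0r<<9wntk>>'.
Splitting on the pattern gives 2 pieces.

['8v', '4omr']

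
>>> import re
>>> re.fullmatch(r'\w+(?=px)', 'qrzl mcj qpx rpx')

None

Because the assertion is zero-width, the text it checks is not consumed and won't appear in the result.
`re.fullmatch` requires the pattern to consume the entire string.
Here there's no way to consume every character, so the call returns None.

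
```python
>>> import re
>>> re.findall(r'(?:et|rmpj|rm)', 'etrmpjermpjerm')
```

['et', 'rmpj', 'rmpj', 'rm']

`|` is ordered: at each position the engine commits to the first alternative that works.
With no groups in the pattern, `findall` gives back each whole match — 4 here.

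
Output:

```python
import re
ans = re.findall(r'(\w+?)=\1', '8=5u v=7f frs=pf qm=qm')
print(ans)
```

['qm']

A backreference is literal: `\1` must see the identical characters the first group matched.
Scanning left to right: at [17:22] match 'qm=qm', group 1 = 'qm'.
With a single group, `findall` returns only what that group captured — 1 item.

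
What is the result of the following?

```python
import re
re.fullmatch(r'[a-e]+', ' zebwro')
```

None

Pattern: one or more of a character in [a-e].
For `fullmatch`, every character of the input must be accounted for by the pattern.
Here there's no way to consume every character, so the call returns None.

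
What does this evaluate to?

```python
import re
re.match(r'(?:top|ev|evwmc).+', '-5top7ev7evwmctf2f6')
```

`re.match` won't scan ahead — the pattern has to work from the very first character.
Here position 0 doesn't satisfy it, so the call returns None.

None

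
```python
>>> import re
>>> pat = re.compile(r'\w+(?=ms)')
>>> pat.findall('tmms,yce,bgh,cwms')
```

['tm', 'cw']

The lookaround is zero-width — it requires the adjacent text to match without consuming it, so the asserted text isn't part of the match.
With no groups in the pattern, `findall` gives back each whole match — 2 here.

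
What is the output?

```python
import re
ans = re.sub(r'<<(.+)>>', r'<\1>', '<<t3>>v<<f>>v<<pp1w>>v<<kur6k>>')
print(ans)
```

Each match is replaced using the text its own group 1 captured.

<t3>>v<<f>>v<<pp1w>>v<<kur6k>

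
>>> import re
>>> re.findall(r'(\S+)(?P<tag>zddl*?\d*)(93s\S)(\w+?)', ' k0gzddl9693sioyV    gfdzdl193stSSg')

[('k0g', 'zddl96', '93si', 'o')]

Pattern: one or more of a non-whitespace character (captured); then the literal 'zdd', then zero or more of the literal 'l' (lazy), then zero or more of a digit (captured as 'tag'); then the literal '93s', then a non-whitespace character (captured); then one or more of a word character (lazy) (captured).
Lazy quantifiers expand one character at a time until the remainder of the pattern can match.
Walking the string: at [1:15] match 'k0gzddl9693sio', groups = ('k0g', 'zddl96', '93si', 'o').
With 4 capturing groups, `findall` returns a 4-tuple per match.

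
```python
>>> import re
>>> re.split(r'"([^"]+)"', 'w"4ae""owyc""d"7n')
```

['w', '4ae', '', 'owyc', '', 'd', '7n']

`re.split` interleaves the captured-group text with the surrounding fragments.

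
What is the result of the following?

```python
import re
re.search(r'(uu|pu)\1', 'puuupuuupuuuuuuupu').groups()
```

('uu',)

The match spans [9:13] → 'uuuu'.
Captured: group 1 = 'uu'.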